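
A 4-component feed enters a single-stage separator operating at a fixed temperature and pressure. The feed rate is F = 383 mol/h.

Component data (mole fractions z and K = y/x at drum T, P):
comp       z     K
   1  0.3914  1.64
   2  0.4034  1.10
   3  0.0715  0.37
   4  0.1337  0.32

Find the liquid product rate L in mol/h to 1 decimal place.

L = 161.2 mol/h

Newton iteration, ψ⁰ = 0.5:
  ψ = 0.5000: g = 0.02468, g' = -0.2981 → ψ = 0.5828
  ψ = 0.5828: g = -0.00121, g' = -0.3291 → ψ = 0.5791
Converged at ψ = 0.5791.
Then V = ψ·F = 0.5791·383 = 221.8 mol/h and L = F − V = 161.2 mol/h.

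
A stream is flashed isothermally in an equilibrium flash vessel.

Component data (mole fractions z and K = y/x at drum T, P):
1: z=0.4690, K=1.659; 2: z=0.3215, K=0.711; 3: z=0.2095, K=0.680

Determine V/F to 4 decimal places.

Material balance + equilibrium reduce to Σ zᵢ(Kᵢ−1)/(1+V/F(Kᵢ−1)) = 0.
Check two-phase: ΣzᵢKᵢ = 1.1491 > 1 and Σzᵢ/Kᵢ = 1.0430 > 1, so g(0) = 0.1491 > 0 and g(1) = -0.0430 < 0.
Newton iteration, V/F⁰ = 0.5:
  V/F = 0.5000: g = 0.04405, g' = -0.1823 → V/F = 0.7416
  V/F = 0.7416: g = 0.00145, g' = -0.1723 → V/F = 0.7500
Converged at V/F = 0.7500.

V/F = 0.7500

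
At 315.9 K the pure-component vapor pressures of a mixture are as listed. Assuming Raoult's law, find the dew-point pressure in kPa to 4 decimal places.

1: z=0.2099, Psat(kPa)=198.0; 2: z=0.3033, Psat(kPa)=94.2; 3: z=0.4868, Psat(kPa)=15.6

At the dew point ψ → 1, so Σzᵢ/Kᵢ = 1 with Kᵢ = Pᵢˢᵃᵗ/P ⇒ 1/P = Σzᵢ/Pᵢˢᵃᵗ.
1/P = 0.2099/198.0 + 0.3033/94.2 + 0.4868/15.6 = 0.0354850 ⇒ P = 28.1809 kPa

Pdew = 28.1809 kPa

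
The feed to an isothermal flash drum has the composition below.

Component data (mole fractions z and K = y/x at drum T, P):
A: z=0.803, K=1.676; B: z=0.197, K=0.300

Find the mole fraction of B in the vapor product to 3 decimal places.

Newton–Raphson from ψ = 0.5:
  ψ = 0.500: g = 0.1935, g' = -0.433 → ψ = 0.947
  ψ = 0.947: g = -0.0777, g' = -0.984 → ψ = 0.868
  ψ = 0.868: g = -0.0090, g' = -0.772 → ψ = 0.856
Converged at ψ = 0.856.
Compositions from xᵢ = zᵢ/(1+ψ(Kᵢ−1)), yᵢ = Kᵢxᵢ:
  A: x = 0.509, y = 0.853
  B: x = 0.491, y = 0.147

y_B = 0.147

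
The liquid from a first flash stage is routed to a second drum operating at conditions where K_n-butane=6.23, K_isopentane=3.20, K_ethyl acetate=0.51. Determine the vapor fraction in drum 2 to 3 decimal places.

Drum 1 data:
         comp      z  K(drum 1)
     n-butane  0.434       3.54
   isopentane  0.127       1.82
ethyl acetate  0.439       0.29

Drum 1:
Let ψ₁ = V/F and solve Σ zᵢ(Kᵢ−1)/(1+ψ₁(Kᵢ−1)) = 0.
g(0) = ΣzᵢKᵢ − 1 = 0.895 and g(1) = 1 − Σzᵢ/Kᵢ = -0.706, so a root lies in (0, 1).
Newton iteration, ψ₁⁰ = 0.56:
  ψ₁ = 0.560: g = 0.0090, g' = -1.127 → ψ₁ = 0.568
Converged at ψ₁ = 0.568.
Drum-1 compositions:
  n-butane: x = 0.178, y = 0.629
  isopentane: x = 0.087, y = 0.158
  ethyl acetate: x = 0.736, y = 0.213
Drum-2 feed = drum-1 liquid: z₂ = (0.1777, 0.0866, 0.7357).
Drum 2:
Material balance + equilibrium reduce to Σ zᵢ(Kᵢ−1)/(1+ψ₂(Kᵢ−1)) = 0.
Check two-phase: ΣzᵢKᵢ = 1.759 > 1 and Σzᵢ/Kᵢ = 1.498 > 1, so g(0) = 0.759 > 0 and g(1) = -0.498 < 0.
Newton–Raphson from ψ₂ = 0.5:
  ψ₂ = 0.500: g = -0.1296, g' = -0.777 → ψ₂ = 0.333
  ψ₂ = 0.333: g = 0.0181, g' = -1.038 → ψ₂ = 0.351
Converged at ψ₂ = 0.351.
  n-butane: x = 0.063, y = 0.390
  isopentane: x = 0.049, y = 0.156
  ethyl acetate: x = 0.888, y = 0.453

V/F (drum 2) = 0.351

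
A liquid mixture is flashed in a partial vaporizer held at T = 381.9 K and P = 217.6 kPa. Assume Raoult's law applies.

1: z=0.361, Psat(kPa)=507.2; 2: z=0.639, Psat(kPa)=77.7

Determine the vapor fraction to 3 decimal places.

Raoult's law: Kᵢ = Pᵢˢᵃᵗ/P = Pᵢˢᵃᵗ/217.6.
  K_1 = 507.2/217.6 = 2.33088, K_2 = 77.7/217.6 = 0.35708
Material balance + equilibrium reduce to Σ zᵢ(Kᵢ−1)/(1+ψ(Kᵢ−1)) = 0.
g(0) = ΣzᵢKᵢ − 1 = 0.070 and g(1) = 1 − Σzᵢ/Kᵢ = -0.944, so a root lies in (0, 1).
Newton iteration, ψ⁰ = 0.62:
  ψ = 0.620: g = -0.4199, g' = -0.922 → ψ = 0.165
  ψ = 0.165: g = -0.0654, g' = -0.761 → ψ = 0.079
  ψ = 0.079: g = 0.0022, g' = -0.817 → ψ = 0.081
Converged at ψ = 0.081.

ψ = 0.081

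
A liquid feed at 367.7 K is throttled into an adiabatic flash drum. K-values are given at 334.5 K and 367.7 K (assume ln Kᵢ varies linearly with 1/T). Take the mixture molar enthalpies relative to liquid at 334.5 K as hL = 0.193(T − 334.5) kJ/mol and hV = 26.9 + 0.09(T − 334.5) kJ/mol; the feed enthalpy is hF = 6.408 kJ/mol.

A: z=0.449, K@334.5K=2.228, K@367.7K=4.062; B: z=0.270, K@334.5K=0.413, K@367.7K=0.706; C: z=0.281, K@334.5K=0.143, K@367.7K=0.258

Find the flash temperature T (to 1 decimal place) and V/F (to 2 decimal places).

Adiabatic flash: solve Rachford–Rice at each trial T, then check hF = ψ·hV(T) + (1−ψ)·hL(T).
  T = 334.5 K: K = (2.228, 0.413, 0.143), RR gives ψ = 0.168, H_out = 4.517 kJ/mol
  T = 367.7 K: K = (4.062, 0.706, 0.258), RR gives ψ = 0.612, H_out = 20.770 kJ/mol
  T = 351.1 K: K = (3.051, 0.547, 0.195), RR gives ψ = 0.422, H_out = 13.827 kJ/mol
  T = 342.8 K: K = (2.617, 0.477, 0.168), RR gives ψ = 0.310, H_out = 9.670 kJ/mol
  T = 338.6 K: K = (2.415, 0.444, 0.155), RR gives ψ = 0.243, H_out = 7.231 kJ/mol
  T = 336.6 K: K = (2.322, 0.429, 0.149), RR gives ψ = 0.208, H_out = 5.955 kJ/mol
Linear interpolation between T = 336.6 (H_out = 5.955) and T = 338.6 (H_out = 7.231) on hF = 6.408 gives T ≈ 337.3 K, at which ψ = 0.22.

T = 337.3 K, V/F = 0.22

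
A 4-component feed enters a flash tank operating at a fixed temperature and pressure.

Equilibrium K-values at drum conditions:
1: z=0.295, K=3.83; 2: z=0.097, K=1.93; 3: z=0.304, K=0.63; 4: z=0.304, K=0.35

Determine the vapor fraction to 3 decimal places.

ψ = 0.470

Material balance + equilibrium reduce to Σ zᵢ(Kᵢ−1)/(1+ψ(Kᵢ−1)) = 0.
g(0) = ΣzᵢKᵢ − 1 = 0.615 and g(1) = 1 − Σzᵢ/Kᵢ = -0.478, so a root lies in (0, 1).
Iterate (Newton) starting at ψ = 0.56:
  ψ = 0.560: g = -0.0703, g' = -0.774 → ψ = 0.469
  ψ = 0.469: g = 0.0010, g' = -0.804 → ψ = 0.470
Converged at ψ = 0.470.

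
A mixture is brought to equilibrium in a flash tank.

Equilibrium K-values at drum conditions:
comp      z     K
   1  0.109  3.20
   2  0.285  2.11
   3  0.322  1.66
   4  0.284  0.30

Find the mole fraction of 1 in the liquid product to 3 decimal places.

Newton–Raphson from V/F = 0.35:
  V/F = 0.350: g = 0.2726, g' = -0.687 → V/F = 0.747
  V/F = 0.747: g = -0.0105, g' = -0.854 → V/F = 0.735
  V/F = 0.735: g = -0.0001, g' = -0.837 → V/F = 0.734
Converged at V/F = 0.734.
Compositions from xᵢ = zᵢ/(1+V/F(Kᵢ−1)), yᵢ = Kᵢxᵢ:
  1: x = 0.042, y = 0.133
  2: x = 0.157, y = 0.331
  3: x = 0.217, y = 0.360
  4: x = 0.584, y = 0.175

x_1 = 0.042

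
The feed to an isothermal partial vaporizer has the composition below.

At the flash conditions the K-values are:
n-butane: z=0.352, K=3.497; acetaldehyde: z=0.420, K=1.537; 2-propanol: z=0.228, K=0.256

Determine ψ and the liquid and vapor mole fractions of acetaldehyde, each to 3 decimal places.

Rachford–Rice: g(ψ) = Σ zᵢ(Kᵢ−1)/(1+ψ(Kᵢ−1)) = 0.
Check two-phase: ΣzᵢKᵢ = 1.935 > 1 and Σzᵢ/Kᵢ = 1.265 > 1, so g(0) = 0.935 > 0 and g(1) = -0.265 < 0.
Newton–Raphson from ψ = 0.42:
  ψ = 0.420: g = 0.3663, g' = -0.871 → ψ = 0.841
  ψ = 0.841: g = -0.0141, g' = -1.186 → ψ = 0.829
Converged at ψ = 0.829.
Compositions from xᵢ = zᵢ/(1+ψ(Kᵢ−1)), yᵢ = Kᵢxᵢ:
  n-butane: x = 0.115, y = 0.401
  acetaldehyde: x = 0.291, y = 0.447
  2-propanol: x = 0.595, y = 0.152

ψ = 0.829, x_acetaldehyde = 0.291, y_acetaldehyde = 0.447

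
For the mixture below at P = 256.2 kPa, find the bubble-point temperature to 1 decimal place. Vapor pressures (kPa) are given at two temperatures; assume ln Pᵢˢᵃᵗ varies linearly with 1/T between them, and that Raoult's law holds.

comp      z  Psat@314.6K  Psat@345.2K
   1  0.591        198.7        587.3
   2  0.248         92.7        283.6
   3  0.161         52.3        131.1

T = 329.3 K

Bubble-point temperature: ΣzᵢPᵢˢᵃᵗ(T) = P. Interpolate ln Pᵢˢᵃᵗ = aᵢ + bᵢ/T.
  T = 314.6 K: ΣzᵢPᵢˢᵃᵗ = 148.84 kPa
  T = 345.2 K: ΣzᵢPᵢˢᵃᵗ = 438.53 kPa
  T = 329.9 K: ΣzᵢPᵢˢᵃᵗ = 261.91 kPa
  T = 322.2 K: ΣzᵢPᵢˢᵃᵗ = 198.39 kPa
  T = 326.0 K: ΣzᵢPᵢˢᵃᵗ = 227.91 kPa
  T = 327.9 K: ΣzᵢPᵢˢᵃᵗ = 243.99 kPa
Interpolating between 327.9 K and 329.9 K gives T ≈ 329.3 K.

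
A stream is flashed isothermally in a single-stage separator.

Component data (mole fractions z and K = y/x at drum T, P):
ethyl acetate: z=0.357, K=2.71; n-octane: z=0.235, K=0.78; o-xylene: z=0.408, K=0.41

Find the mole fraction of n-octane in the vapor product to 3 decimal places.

y_n-octane = 0.200

Let β = V/F and solve Σ zᵢ(Kᵢ−1)/(1+β(Kᵢ−1)) = 0.
Check two-phase: ΣzᵢKᵢ = 1.318 > 1 and Σzᵢ/Kᵢ = 1.428 > 1, so g(0) = 0.318 > 0 and g(1) = -0.428 < 0.
Newton–Raphson from β = 0.62:
  β = 0.620: g = -0.1431, g' = -0.614 → β = 0.387
  β = 0.387: g = -0.0011, g' = -0.630 → β = 0.385
Converged at β = 0.385.
Compositions from xᵢ = zᵢ/(1+β(Kᵢ−1)), yᵢ = Kᵢxᵢ:
  ethyl acetate: x = 0.215, y = 0.583
  n-octane: x = 0.257, y = 0.200
  o-xylene: x = 0.528, y = 0.216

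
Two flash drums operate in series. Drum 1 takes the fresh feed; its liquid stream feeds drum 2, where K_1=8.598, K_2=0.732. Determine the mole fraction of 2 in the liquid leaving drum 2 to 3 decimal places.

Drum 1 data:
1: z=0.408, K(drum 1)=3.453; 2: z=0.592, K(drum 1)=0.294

Drum 1:
Binary case is linear: z₁(K₁−1)(1+ψ₁(K₂−1)) + z₂(K₂−1)(1+ψ₁(K₁−1)) = 0
⇒ ψ₁ = [z₁(K₁−1)+z₂(K₂−1)] / [−(K₁−1)(K₂−1)] = 0.5829/1.7318 = 0.337
Drum-1 compositions:
  1: x = 0.223, y = 0.772
  2: x = 0.777, y = 0.228
Drum-2 feed = drum-1 liquid: z₂ = (0.2235, 0.7765).
Drum 2:
Binary case is linear: z₁(K₁−1)(1+ψ₂(K₂−1)) + z₂(K₂−1)(1+ψ₂(K₁−1)) = 0
⇒ ψ₂ = [z₁(K₁−1)+z₂(K₂−1)] / [−(K₁−1)(K₂−1)] = 1.4900/2.0363 = 0.732
  1: x = 0.034, y = 0.293
  2: x = 0.966, y = 0.707

x_2 (drum 2) = 0.966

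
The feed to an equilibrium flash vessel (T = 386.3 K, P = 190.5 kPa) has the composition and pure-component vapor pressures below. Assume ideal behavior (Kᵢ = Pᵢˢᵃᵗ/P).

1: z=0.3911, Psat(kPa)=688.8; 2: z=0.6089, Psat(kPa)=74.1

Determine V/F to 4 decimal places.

V/F = 0.4073

Raoult's law: Kᵢ = Pᵢˢᵃᵗ/P = Pᵢˢᵃᵗ/190.5.
  K_1 = 688.8/190.5 = 3.615748, K_2 = 74.1/190.5 = 0.388976
Material balance + equilibrium reduce to Σ zᵢ(Kᵢ−1)/(1+V/F(Kᵢ−1)) = 0.
Feasibility: ΣzᵢKᵢ = 1.6510, Σzᵢ/Kᵢ = 1.6736 — both > 1, two phases present.
Newton iteration, V/F⁰ = 0.5:
  V/F = 0.5000: g = -0.09245, g' = -0.9737 → V/F = 0.4051
  V/F = 0.4051: g = 0.00230, g' = -1.0323 → V/F = 0.4073
Converged at V/F = 0.4073.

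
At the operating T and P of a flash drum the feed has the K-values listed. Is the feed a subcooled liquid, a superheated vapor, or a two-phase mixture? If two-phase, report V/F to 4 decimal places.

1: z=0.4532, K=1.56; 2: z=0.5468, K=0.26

subcooled liquid

ΣzᵢKᵢ = 0.8492; Σzᵢ/Kᵢ = 2.3936.
Since ΣzᵢKᵢ < 1 the mixture is below its bubble point — single liquid phase.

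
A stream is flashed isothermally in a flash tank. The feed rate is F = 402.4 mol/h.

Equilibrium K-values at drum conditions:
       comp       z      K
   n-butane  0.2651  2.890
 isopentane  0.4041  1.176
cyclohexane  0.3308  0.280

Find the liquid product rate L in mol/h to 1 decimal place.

L = 230.9 mol/h

Material balance + equilibrium reduce to Σ zᵢ(Kᵢ−1)/(1+β(Kᵢ−1)) = 0.
Check two-phase: ΣzᵢKᵢ = 1.3340 > 1 and Σzᵢ/Kᵢ = 1.6168 > 1, so g(0) = 0.3340 > 0 and g(1) = -0.6168 < 0.
Newton iteration, β⁰ = 0.5:
  β = 0.5000: g = -0.04918, g' = -0.6796 → β = 0.4276
  β = 0.4276: g = -0.00090, g' = -0.6584 → β = 0.4263
Converged at β = 0.4263.
Then V = β·F = 0.4263·402.4 = 171.5 mol/h and L = F − V = 230.9 mol/h.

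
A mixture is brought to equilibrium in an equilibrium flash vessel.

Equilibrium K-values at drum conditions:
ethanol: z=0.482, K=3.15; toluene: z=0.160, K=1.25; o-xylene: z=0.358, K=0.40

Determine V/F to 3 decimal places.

V/F = 0.802

Material balance + equilibrium reduce to Σ zᵢ(Kᵢ−1)/(1+V/F(Kᵢ−1)) = 0.
Check two-phase: ΣzᵢKᵢ = 1.861 > 1 and Σzᵢ/Kᵢ = 1.176 > 1, so g(0) = 0.862 > 0 and g(1) = -0.176 < 0.
Newton iteration, V/F⁰ = 0.5:
  V/F = 0.500: g = 0.2281, g' = -0.788 → V/F = 0.789
  V/F = 0.789: g = 0.0096, g' = -0.778 → V/F = 0.802
Converged at V/F = 0.802.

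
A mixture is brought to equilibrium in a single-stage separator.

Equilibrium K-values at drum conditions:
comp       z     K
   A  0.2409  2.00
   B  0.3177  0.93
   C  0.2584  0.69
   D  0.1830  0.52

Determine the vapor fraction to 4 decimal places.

Rachford–Rice: g(ψ) = Σ zᵢ(Kᵢ−1)/(1+ψ(Kᵢ−1)) = 0.
Feasibility: ΣzᵢKᵢ = 1.0507, Σzᵢ/Kᵢ = 1.1885 — both > 1, two phases present.
Iterate (Newton) starting at ψ = 0.5:
  ψ = 0.5000: g = -0.07282, g' = -0.2165 → ψ = 0.1637
  ψ = 0.1637: g = 0.00481, g' = -0.2567 → ψ = 0.1824
  ψ = 0.1824: g = 0.00004, g' = -0.2524 → ψ = 0.1826
Converged at ψ = 0.1826.

ψ = 0.1826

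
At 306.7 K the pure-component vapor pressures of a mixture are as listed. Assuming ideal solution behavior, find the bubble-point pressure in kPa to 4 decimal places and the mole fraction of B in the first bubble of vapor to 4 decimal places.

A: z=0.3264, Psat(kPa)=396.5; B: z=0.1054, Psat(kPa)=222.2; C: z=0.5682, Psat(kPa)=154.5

At the bubble point ψ → 0, so ΣzᵢKᵢ = 1 with Kᵢ = Pᵢˢᵃᵗ/P ⇒ P = ΣzᵢPᵢˢᵃᵗ.
P = 0.3264·396.5 + 0.1054·222.2 + 0.5682·154.5 = 240.6244 kPa
yᵢ = zᵢPᵢˢᵃᵗ/P ⇒ y_B = 0.1054·222.2/240.6244 = 0.0973

Pbub = 240.6244 kPa, y_B = 0.0973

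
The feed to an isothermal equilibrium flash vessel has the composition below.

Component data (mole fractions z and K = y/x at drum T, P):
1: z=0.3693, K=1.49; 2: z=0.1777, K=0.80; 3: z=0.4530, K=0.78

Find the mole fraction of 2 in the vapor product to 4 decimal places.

Material balance + equilibrium reduce to Σ zᵢ(Kᵢ−1)/(1+V/F(Kᵢ−1)) = 0.
Feasibility: ΣzᵢKᵢ = 1.0458, Σzᵢ/Kᵢ = 1.0507 — both > 1, two phases present.
Newton iteration, V/F⁰ = 0.5:
  V/F = 0.5000: g = -0.00612, g' = -0.0937 → V/F = 0.4347
  V/F = 0.4347: g = 0.00006, g' = -0.0956 → V/F = 0.4353
Converged at V/F = 0.4353.
Compositions from xᵢ = zᵢ/(1+V/F(Kᵢ−1)), yᵢ = Kᵢxᵢ:
  1: x = 0.3044, y = 0.4535
  2: x = 0.1946, y = 0.1557
  3: x = 0.5010, y = 0.3908

y_2 = 0.1557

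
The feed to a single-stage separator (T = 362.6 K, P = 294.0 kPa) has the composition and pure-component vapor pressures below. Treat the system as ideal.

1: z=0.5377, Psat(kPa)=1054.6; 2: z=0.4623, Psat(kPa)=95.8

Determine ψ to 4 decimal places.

ψ = 0.6189

Raoult's law: Kᵢ = Pᵢˢᵃᵗ/P = Pᵢˢᵃᵗ/294.0.
  K_1 = 1054.6/294.0 = 3.587075, K_2 = 95.8/294.0 = 0.325850
Binary case is linear: z₁(K₁−1)(1+ψ(K₂−1)) + z₂(K₂−1)(1+ψ(K₁−1)) = 0
⇒ ψ = [z₁(K₁−1)+z₂(K₂−1)] / [−(K₁−1)(K₂−1)] = 1.07941/1.74408 = 0.6189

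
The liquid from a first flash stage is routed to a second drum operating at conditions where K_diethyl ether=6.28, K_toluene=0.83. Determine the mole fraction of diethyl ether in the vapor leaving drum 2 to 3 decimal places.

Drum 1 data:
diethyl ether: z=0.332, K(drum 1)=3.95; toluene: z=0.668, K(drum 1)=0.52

Drum 1:
Rachford–Rice: g(ψ₁) = Σ zᵢ(Kᵢ−1)/(1+ψ₁(Kᵢ−1)) = 0.
Feasibility: ΣzᵢKᵢ = 1.659, Σzᵢ/Kᵢ = 1.369 — both > 1, two phases present.
Binary case is linear: z₁(K₁−1)(1+ψ₁(K₂−1)) + z₂(K₂−1)(1+ψ₁(K₁−1)) = 0
⇒ ψ₁ = [z₁(K₁−1)+z₂(K₂−1)] / [−(K₁−1)(K₂−1)] = 0.6588/1.4160 = 0.465
Drum-1 compositions:
  diethyl ether: x = 0.140, y = 0.553
  toluene: x = 0.860, y = 0.447
Drum-2 feed = drum-1 liquid: z₂ = (0.1399, 0.8601).
Drum 2:
Material balance + equilibrium reduce to Σ zᵢ(Kᵢ−1)/(1+ψ₂(Kᵢ−1)) = 0.
Feasibility: ΣzᵢKᵢ = 1.593, Σzᵢ/Kᵢ = 1.058 — both > 1, two phases present.
Binary case is linear: z₁(K₁−1)(1+ψ₂(K₂−1)) + z₂(K₂−1)(1+ψ₂(K₁−1)) = 0
⇒ ψ₂ = [z₁(K₁−1)+z₂(K₂−1)] / [−(K₁−1)(K₂−1)] = 0.5927/0.8976 = 0.660
  diethyl ether: x = 0.031, y = 0.196
  toluene: x = 0.969, y = 0.804

y_diethyl ether (drum 2) = 0.196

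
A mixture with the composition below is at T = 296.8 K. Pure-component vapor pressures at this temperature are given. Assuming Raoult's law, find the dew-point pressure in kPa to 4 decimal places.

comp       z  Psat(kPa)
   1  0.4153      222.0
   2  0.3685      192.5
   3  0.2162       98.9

Pdew = 167.4746 kPa

At the dew point ψ → 1, so Σzᵢ/Kᵢ = 1 with Kᵢ = Pᵢˢᵃᵗ/P ⇒ 1/P = Σzᵢ/Pᵢˢᵃᵗ.
1/P = 0.4153/222.0 + 0.3685/192.5 + 0.2162/98.9 = 0.0059711 ⇒ P = 167.4746 kPa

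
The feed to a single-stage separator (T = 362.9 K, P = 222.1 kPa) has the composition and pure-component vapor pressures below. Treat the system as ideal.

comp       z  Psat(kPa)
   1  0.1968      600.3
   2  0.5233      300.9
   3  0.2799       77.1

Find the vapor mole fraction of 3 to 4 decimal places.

Raoult's law: Kᵢ = Pᵢˢᵃᵗ/P = Pᵢˢᵃᵗ/222.1.
  K_1 = 600.3/222.1 = 2.702837, K_2 = 300.9/222.1 = 1.354795, K_3 = 77.1/222.1 = 0.347141
Rachford–Rice: g(β) = Σ zᵢ(Kᵢ−1)/(1+β(Kᵢ−1)) = 0.
g(0) = ΣzᵢKᵢ − 1 = 0.3380 and g(1) = 1 − Σzᵢ/Kᵢ = -0.2654, so a root lies in (0, 1).
Iterate (Newton) starting at β = 0.5:
  β = 0.5000: g = 0.06740, g' = -0.4769 → β = 0.6413
  β = 0.6413: g = -0.00292, g' = -0.5271 → β = 0.6358
Converged at β = 0.6358.
Compositions from xᵢ = zᵢ/(1+β(Kᵢ−1)), yᵢ = Kᵢxᵢ:
  1: x = 0.0945, y = 0.2554
  2: x = 0.4270, y = 0.5785
  3: x = 0.4785, y = 0.1661

y_3 = 0.1661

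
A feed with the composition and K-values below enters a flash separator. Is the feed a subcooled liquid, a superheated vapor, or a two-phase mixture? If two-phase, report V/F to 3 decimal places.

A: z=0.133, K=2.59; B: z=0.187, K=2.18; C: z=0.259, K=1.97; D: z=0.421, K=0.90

superheated vapor

ΣzᵢKᵢ = 1.641; Σzᵢ/Kᵢ = 0.736.
Since Σzᵢ/Kᵢ < 1 the mixture is above its dew point — single vapor phase.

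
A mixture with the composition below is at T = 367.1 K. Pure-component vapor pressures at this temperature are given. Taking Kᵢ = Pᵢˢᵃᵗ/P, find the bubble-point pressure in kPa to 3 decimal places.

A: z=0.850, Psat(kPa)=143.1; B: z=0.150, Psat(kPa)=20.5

At the bubble point ψ → 0, so ΣzᵢKᵢ = 1 with Kᵢ = Pᵢˢᵃᵗ/P ⇒ P = ΣzᵢPᵢˢᵃᵗ.
P = 0.850·143.1 + 0.150·20.5 = 124.710 kPa

Pbub = 124.710 kPa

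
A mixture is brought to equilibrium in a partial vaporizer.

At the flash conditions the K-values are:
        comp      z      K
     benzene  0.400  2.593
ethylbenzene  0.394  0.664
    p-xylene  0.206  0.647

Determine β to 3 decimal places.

Rachford–Rice: g(β) = Σ zᵢ(Kᵢ−1)/(1+β(Kᵢ−1)) = 0.
Feasibility: ΣzᵢKᵢ = 1.432, Σzᵢ/Kᵢ = 1.066 — both > 1, two phases present.
Newton iteration, β⁰ = 0.67:
  β = 0.670: g = 0.0421, g' = -0.356 → β = 0.788
  β = 0.788: g = 0.0016, g' = -0.331 → β = 0.793
Converged at β = 0.793.

β = 0.793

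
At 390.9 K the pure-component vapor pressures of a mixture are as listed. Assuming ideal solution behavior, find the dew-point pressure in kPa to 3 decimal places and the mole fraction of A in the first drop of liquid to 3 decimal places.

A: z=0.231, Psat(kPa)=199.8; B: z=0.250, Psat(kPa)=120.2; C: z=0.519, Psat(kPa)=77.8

Pdew = 100.939 kPa, x_A = 0.117

At the dew point ψ → 1, so Σzᵢ/Kᵢ = 1 with Kᵢ = Pᵢˢᵃᵗ/P ⇒ 1/P = Σzᵢ/Pᵢˢᵃᵗ.
1/P = 0.231/199.8 + 0.250/120.2 + 0.519/77.8 = 0.009907 ⇒ P = 100.939 kPa
xᵢ = zᵢP/Pᵢˢᵃᵗ ⇒ x_A = 0.231·100.939/199.8 = 0.117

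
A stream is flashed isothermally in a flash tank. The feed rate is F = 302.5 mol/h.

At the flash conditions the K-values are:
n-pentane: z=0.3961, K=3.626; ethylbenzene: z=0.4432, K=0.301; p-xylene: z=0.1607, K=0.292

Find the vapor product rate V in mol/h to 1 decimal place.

Rachford–Rice: g(ψ) = Σ zᵢ(Kᵢ−1)/(1+ψ(Kᵢ−1)) = 0.
Check two-phase: ΣzᵢKᵢ = 1.6166 > 1 and Σzᵢ/Kᵢ = 2.1320 > 1, so g(0) = 0.6166 > 0 and g(1) = -1.1320 < 0.
Iterate (Newton) starting at ψ = 0.5:
  ψ = 0.5000: g = -0.20267, g' = -1.2153 → ψ = 0.3332
  ψ = 0.3332: g = 0.00194, g' = -1.2829 → ψ = 0.3348
Converged at ψ = 0.3348.
Then V = ψ·F = 0.3348·302.5 = 101.3 mol/h and L = F − V = 201.2 mol/h.

V = 101.3 mol/h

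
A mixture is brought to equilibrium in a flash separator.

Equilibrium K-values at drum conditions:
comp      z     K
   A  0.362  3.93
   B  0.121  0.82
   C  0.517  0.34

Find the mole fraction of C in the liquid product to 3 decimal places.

x_C = 0.703

Let ψ = V/F and solve Σ zᵢ(Kᵢ−1)/(1+ψ(Kᵢ−1)) = 0.
Check two-phase: ΣzᵢKᵢ = 1.698 > 1 and Σzᵢ/Kᵢ = 1.760 > 1, so g(0) = 0.698 > 0 and g(1) = -0.760 < 0.
Newton iteration, ψ⁰ = 0.62:
  ψ = 0.620: g = -0.2255, g' = -1.042 → ψ = 0.404
  ψ = 0.404: g = -0.0026, g' = -1.075 → ψ = 0.401
Converged at ψ = 0.401.
Compositions from xᵢ = zᵢ/(1+ψ(Kᵢ−1)), yᵢ = Kᵢxᵢ:
  A: x = 0.166, y = 0.654
  B: x = 0.130, y = 0.107
  C: x = 0.703, y = 0.239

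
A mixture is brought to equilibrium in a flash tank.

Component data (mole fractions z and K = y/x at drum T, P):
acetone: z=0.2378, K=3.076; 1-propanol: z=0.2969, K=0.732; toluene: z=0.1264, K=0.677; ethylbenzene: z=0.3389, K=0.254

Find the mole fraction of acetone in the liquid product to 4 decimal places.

x_acetone = 0.1928

Rachford–Rice: g(ψ) = Σ zᵢ(Kᵢ−1)/(1+ψ(Kᵢ−1)) = 0.
g(0) = ΣzᵢKᵢ − 1 = 0.1205 and g(1) = 1 − Σzᵢ/Kᵢ = -1.0039, so a root lies in (0, 1).
Iterate (Newton) starting at ψ = 0.5:
  ψ = 0.5000: g = -0.30156, g' = -0.7737 → ψ = 0.1102
  ψ = 0.1102: g = 0.00194, g' = -0.9394 → ψ = 0.1123
Converged at ψ = 0.1123.
Compositions from xᵢ = zᵢ/(1+ψ(Kᵢ−1)), yᵢ = Kᵢxᵢ:
  acetone: x = 0.1928, y = 0.5932
  1-propanol: x = 0.3061, y = 0.2241
  toluene: x = 0.1312, y = 0.0888
  ethylbenzene: x = 0.3699, y = 0.0940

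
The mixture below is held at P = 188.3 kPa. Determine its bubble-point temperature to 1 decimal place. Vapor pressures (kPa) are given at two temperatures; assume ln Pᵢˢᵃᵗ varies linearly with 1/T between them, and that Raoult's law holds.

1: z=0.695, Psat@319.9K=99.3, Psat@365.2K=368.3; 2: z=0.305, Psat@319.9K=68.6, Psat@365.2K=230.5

Bubble-point temperature: ΣzᵢPᵢˢᵃᵗ(T) = P. Interpolate ln Pᵢˢᵃᵗ = aᵢ + bᵢ/T.
  T = 319.9 K: ΣzᵢPᵢˢᵃᵗ = 89.94 kPa
  T = 365.2 K: ΣzᵢPᵢˢᵃᵗ = 326.27 kPa
  T = 342.5 K: ΣzᵢPᵢˢᵃᵗ = 178.46 kPa
  T = 353.9 K: ΣzᵢPᵢˢᵃᵗ = 243.96 kPa
  T = 348.2 K: ΣzᵢPᵢˢᵃᵗ = 209.19 kPa
  T = 345.4 K: ΣzᵢPᵢˢᵃᵗ = 193.61 kPa
Interpolating between 342.5 K and 345.4 K gives T ≈ 344.4 K.

T = 344.4 K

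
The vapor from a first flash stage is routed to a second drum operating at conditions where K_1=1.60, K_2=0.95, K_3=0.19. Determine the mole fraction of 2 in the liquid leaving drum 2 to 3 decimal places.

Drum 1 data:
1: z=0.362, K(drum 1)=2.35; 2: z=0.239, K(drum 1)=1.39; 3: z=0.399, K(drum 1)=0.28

x_2 (drum 2) = 0.297

Drum 1:
Material balance + equilibrium reduce to Σ zᵢ(Kᵢ−1)/(1+ψ₁(Kᵢ−1)) = 0.
g(0) = ΣzᵢKᵢ − 1 = 0.295 and g(1) = 1 − Σzᵢ/Kᵢ = -0.751, so a root lies in (0, 1).
Newton iteration, ψ₁⁰ = 0.5:
  ψ₁ = 0.500: g = -0.0791, g' = -0.766 → ψ₁ = 0.397
  ψ₁ = 0.397: g = -0.0031, g' = -0.712 → ψ₁ = 0.392
Converged at ψ₁ = 0.392.
Drum-1 compositions:
  1: x = 0.237, y = 0.556
  2: x = 0.207, y = 0.288
  3: x = 0.556, y = 0.156
Drum-2 feed = drum-1 vapor: z₂ = (0.5562, 0.2881, 0.1557).
Drum 2:
Rachford–Rice: g(ψ₂) = Σ zᵢ(Kᵢ−1)/(1+ψ₂(Kᵢ−1)) = 0.
g(0) = ΣzᵢKᵢ − 1 = 0.193 and g(1) = 1 − Σzᵢ/Kᵢ = -0.470, so a root lies in (0, 1).
Iterate (Newton) starting at ψ₂ = 0.5:
  ψ₂ = 0.500: g = 0.0300, g' = -0.408 → ψ₂ = 0.574
  ψ₂ = 0.574: g = -0.0021, g' = -0.468 → ψ₂ = 0.569
Converged at ψ₂ = 0.569.
  1: x = 0.415, y = 0.663
  2: x = 0.297, y = 0.282
  3: x = 0.289, y = 0.055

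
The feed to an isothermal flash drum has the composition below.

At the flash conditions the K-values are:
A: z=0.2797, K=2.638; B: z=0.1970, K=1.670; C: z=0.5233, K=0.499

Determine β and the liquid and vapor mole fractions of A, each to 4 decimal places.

Rachford–Rice: g(β) = Σ zᵢ(Kᵢ−1)/(1+β(Kᵢ−1)) = 0.
g(0) = ΣzᵢKᵢ − 1 = 0.3280 and g(1) = 1 − Σzᵢ/Kᵢ = -0.2727, so a root lies in (0, 1).
Iterate (Newton) starting at β = 0.35:
  β = 0.3500: g = 0.08020, g' = -0.5544 → β = 0.4947
  β = 0.4947: g = 0.00366, g' = -0.5110 → β = 0.5018
Converged at β = 0.5018.
Compositions from xᵢ = zᵢ/(1+β(Kᵢ−1)), yᵢ = Kᵢxᵢ:
  A: x = 0.1535, y = 0.4050
  B: x = 0.1474, y = 0.2462
  C: x = 0.6991, y = 0.3488

β = 0.5018, x_A = 0.1535, y_A = 0.4050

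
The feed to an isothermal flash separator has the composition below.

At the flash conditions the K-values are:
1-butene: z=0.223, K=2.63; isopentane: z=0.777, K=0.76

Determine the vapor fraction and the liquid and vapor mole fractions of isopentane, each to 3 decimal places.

Let ψ = V/F and solve Σ zᵢ(Kᵢ−1)/(1+ψ(Kᵢ−1)) = 0.
g(0) = ΣzᵢKᵢ − 1 = 0.177 and g(1) = 1 − Σzᵢ/Kᵢ = -0.107, so a root lies in (0, 1).
Binary case is linear: z₁(K₁−1)(1+ψ(K₂−1)) + z₂(K₂−1)(1+ψ(K₁−1)) = 0
⇒ ψ = [z₁(K₁−1)+z₂(K₂−1)] / [−(K₁−1)(K₂−1)] = 0.1770/0.3912 = 0.452
Compositions from xᵢ = zᵢ/(1+ψ(Kᵢ−1)), yᵢ = Kᵢxᵢ:
  1-butene: x = 0.128, y = 0.338
  isopentane: x = 0.872, y = 0.662

ψ = 0.452, x_isopentane = 0.872, y_isopentane = 0.662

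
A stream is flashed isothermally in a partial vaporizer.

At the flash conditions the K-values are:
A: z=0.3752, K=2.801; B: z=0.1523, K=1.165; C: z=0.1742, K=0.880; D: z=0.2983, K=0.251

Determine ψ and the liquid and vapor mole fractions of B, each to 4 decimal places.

ψ = 0.4991, x_B = 0.1407, y_B = 0.1639

Iterate (Newton) starting at ψ = 0.5:
  ψ = 0.5000: g = -0.00066, g' = -0.7710 → ψ = 0.4991
Converged at ψ = 0.4991.
Compositions from xᵢ = zᵢ/(1+ψ(Kᵢ−1)), yᵢ = Kᵢxᵢ:
  A: x = 0.1976, y = 0.5534
  B: x = 0.1407, y = 0.1639
  C: x = 0.1853, y = 0.1631
  D: x = 0.4764, y = 0.1196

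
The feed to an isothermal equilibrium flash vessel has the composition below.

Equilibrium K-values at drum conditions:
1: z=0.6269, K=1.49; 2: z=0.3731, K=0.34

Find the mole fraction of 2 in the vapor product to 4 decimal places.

y_2 = 0.1449

Rachford–Rice: g(V/F) = Σ zᵢ(Kᵢ−1)/(1+V/F(Kᵢ−1)) = 0.
Check two-phase: ΣzᵢKᵢ = 1.0609 > 1 and Σzᵢ/Kᵢ = 1.5181 > 1, so g(0) = 0.0609 > 0 and g(1) = -0.5181 < 0.
Binary case is linear: z₁(K₁−1)(1+V/F(K₂−1)) + z₂(K₂−1)(1+V/F(K₁−1)) = 0
⇒ V/F = [z₁(K₁−1)+z₂(K₂−1)] / [−(K₁−1)(K₂−1)] = 0.06094/0.32340 = 0.1884
Compositions from xᵢ = zᵢ/(1+V/F(Kᵢ−1)), yᵢ = Kᵢxᵢ:
  1: x = 0.5739, y = 0.8551
  2: x = 0.4261, y = 0.1449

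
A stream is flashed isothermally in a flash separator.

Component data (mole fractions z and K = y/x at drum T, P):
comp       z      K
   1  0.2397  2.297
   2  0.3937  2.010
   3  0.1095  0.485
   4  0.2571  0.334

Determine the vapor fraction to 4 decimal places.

ψ = 0.6817

Let ψ = V/F and solve Σ zᵢ(Kᵢ−1)/(1+ψ(Kᵢ−1)) = 0.
Feasibility: ΣzᵢKᵢ = 1.4809, Σzᵢ/Kᵢ = 1.2958 — both > 1, two phases present.
Iterate (Newton) starting at ψ = 0.5:
  ψ = 0.5000: g = 0.12014, g' = -0.6347 → ψ = 0.6893
  ψ = 0.6893: g = -0.00539, g' = -0.7115 → ψ = 0.6817
Converged at ψ = 0.6817.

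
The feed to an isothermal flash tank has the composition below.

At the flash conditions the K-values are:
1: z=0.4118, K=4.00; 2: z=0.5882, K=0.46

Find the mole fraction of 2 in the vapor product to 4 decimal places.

Rachford–Rice: g(β) = Σ zᵢ(Kᵢ−1)/(1+β(Kᵢ−1)) = 0.
g(0) = ΣzᵢKᵢ − 1 = 0.9178 and g(1) = 1 − Σzᵢ/Kᵢ = -0.3816, so a root lies in (0, 1).
Binary case is linear: z₁(K₁−1)(1+β(K₂−1)) + z₂(K₂−1)(1+β(K₁−1)) = 0
⇒ β = [z₁(K₁−1)+z₂(K₂−1)] / [−(K₁−1)(K₂−1)] = 0.91777/1.62000 = 0.5665
Compositions from xᵢ = zᵢ/(1+β(Kᵢ−1)), yᵢ = Kᵢxᵢ:
  1: x = 0.1525, y = 0.6102
  2: x = 0.8475, y = 0.3898

y_2 = 0.3898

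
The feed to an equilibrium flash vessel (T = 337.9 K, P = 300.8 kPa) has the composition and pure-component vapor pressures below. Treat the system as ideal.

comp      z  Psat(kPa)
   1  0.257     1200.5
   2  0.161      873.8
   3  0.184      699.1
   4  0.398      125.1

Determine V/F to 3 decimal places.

V/F = 0.835

Raoult's law: Kᵢ = Pᵢˢᵃᵗ/P = Pᵢˢᵃᵗ/300.8.
  K_1 = 1200.5/300.8 = 3.99102, K_2 = 873.8/300.8 = 2.90492, K_3 = 699.1/300.8 = 2.32414, K_4 = 125.1/300.8 = 0.41589
Newton iteration, V/F⁰ = 0.42:
  V/F = 0.420: g = 0.3596, g' = -1.004 → V/F = 0.778
  V/F = 0.778: g = 0.0482, g' = -0.837 → V/F = 0.836
  V/F = 0.836: g = -0.0007, g' = -0.866 → V/F = 0.835
Converged at V/F = 0.835.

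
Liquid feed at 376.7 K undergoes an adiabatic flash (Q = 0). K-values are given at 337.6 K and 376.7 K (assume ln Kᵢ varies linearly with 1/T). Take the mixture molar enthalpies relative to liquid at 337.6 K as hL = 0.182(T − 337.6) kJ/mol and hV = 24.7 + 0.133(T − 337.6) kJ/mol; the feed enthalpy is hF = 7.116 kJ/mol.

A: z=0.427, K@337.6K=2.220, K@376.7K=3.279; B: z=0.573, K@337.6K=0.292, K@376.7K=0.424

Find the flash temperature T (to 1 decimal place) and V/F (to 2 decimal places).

Adiabatic flash: solve Rachford–Rice at each trial T, then check hF = ψ·hV(T) + (1−ψ)·hL(T).
  T = 337.6 K: K = (2.220, 0.292), RR gives ψ = 0.133, H_out = 3.296 kJ/mol
  T = 376.7 K: K = (3.279, 0.424), RR gives ψ = 0.490, H_out = 18.278 kJ/mol
  T = 357.1 K: K = (2.726, 0.355), RR gives ψ = 0.330, H_out = 11.391 kJ/mol
  T = 347.4 K: K = (2.468, 0.323), RR gives ψ = 0.241, H_out = 7.611 kJ/mol
  T = 342.5 K: K = (2.343, 0.307), RR gives ψ = 0.190, H_out = 5.533 kJ/mol
  T = 344.9 K: K = (2.404, 0.315), RR gives ψ = 0.215, H_out = 6.568 kJ/mol
  T = 346.1 K: K = (2.435, 0.319), RR gives ψ = 0.228, H_out = 7.073 kJ/mol
Linear interpolation between T = 346.1 (H_out = 7.073) and T = 347.4 (H_out = 7.611) on hF = 7.116 gives T ≈ 346.2 K, at which ψ = 0.23.

T = 346.2 K, V/F = 0.23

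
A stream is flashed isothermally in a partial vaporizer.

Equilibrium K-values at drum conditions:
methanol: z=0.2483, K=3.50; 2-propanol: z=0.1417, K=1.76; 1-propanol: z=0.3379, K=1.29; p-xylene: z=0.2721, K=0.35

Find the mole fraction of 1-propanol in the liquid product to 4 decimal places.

x_1-propanol = 0.2756

Rachford–Rice: g(β) = Σ zᵢ(Kᵢ−1)/(1+β(Kᵢ−1)) = 0.
g(0) = ΣzᵢKᵢ − 1 = 0.6496 and g(1) = 1 − Σzᵢ/Kᵢ = -0.1908, so a root lies in (0, 1).
Iterate (Newton) starting at β = 0.48:
  β = 0.4800: g = 0.19001, g' = -0.6293 → β = 0.7819
  β = 0.7819: g = -0.00215, g' = -0.7042 → β = 0.7789
Converged at β = 0.7789.
Compositions from xᵢ = zᵢ/(1+β(Kᵢ−1)), yᵢ = Kᵢxᵢ:
  methanol: x = 0.0843, y = 0.2949
  2-propanol: x = 0.0890, y = 0.1567
  1-propanol: x = 0.2756, y = 0.3556
  p-xylene: x = 0.5511, y = 0.1929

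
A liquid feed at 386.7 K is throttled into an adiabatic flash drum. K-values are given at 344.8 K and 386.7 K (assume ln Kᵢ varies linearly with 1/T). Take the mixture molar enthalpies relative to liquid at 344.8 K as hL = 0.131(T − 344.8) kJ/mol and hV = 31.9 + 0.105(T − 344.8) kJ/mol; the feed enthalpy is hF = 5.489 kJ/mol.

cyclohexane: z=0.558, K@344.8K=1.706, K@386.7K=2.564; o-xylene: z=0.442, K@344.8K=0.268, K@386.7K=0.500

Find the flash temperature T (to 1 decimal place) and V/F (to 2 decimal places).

T = 346.3 K, V/F = 0.17

Adiabatic flash: solve Rachford–Rice at each trial T, then check hF = ψ·hV(T) + (1−ψ)·hL(T).
  T = 344.8 K: K = (1.706, 0.268), RR gives ψ = 0.136, H_out = 4.346 kJ/mol
  T = 386.7 K: K = (2.564, 0.500), RR gives ψ = 0.833, H_out = 31.166 kJ/mol
  T = 365.8 K: K = (2.117, 0.373), RR gives ψ = 0.494, H_out = 18.245 kJ/mol
  T = 355.3 K: K = (1.907, 0.318), RR gives ψ = 0.330, H_out = 11.819 kJ/mol
  T = 350.1 K: K = (1.806, 0.292), RR gives ψ = 0.240, H_out = 8.322 kJ/mol
  T = 347.5 K: K = (1.757, 0.280), RR gives ψ = 0.191, H_out = 6.435 kJ/mol
  T = 346.1 K: K = (1.730, 0.274), RR gives ψ = 0.163, H_out = 5.370 kJ/mol
Linear interpolation between T = 346.1 (H_out = 5.370) and T = 347.5 (H_out = 6.435) on hF = 5.489 gives T ≈ 346.3 K, at which ψ = 0.17.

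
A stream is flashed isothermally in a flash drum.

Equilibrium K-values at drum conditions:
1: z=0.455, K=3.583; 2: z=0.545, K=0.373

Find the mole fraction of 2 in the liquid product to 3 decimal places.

Material balance + equilibrium reduce to Σ zᵢ(Kᵢ−1)/(1+ψ(Kᵢ−1)) = 0.
g(0) = ΣzᵢKᵢ − 1 = 0.834 and g(1) = 1 − Σzᵢ/Kᵢ = -0.588, so a root lies in (0, 1).
Binary case is linear: z₁(K₁−1)(1+ψ(K₂−1)) + z₂(K₂−1)(1+ψ(K₁−1)) = 0
⇒ ψ = [z₁(K₁−1)+z₂(K₂−1)] / [−(K₁−1)(K₂−1)] = 0.8336/1.6195 = 0.515
Compositions from xᵢ = zᵢ/(1+ψ(Kᵢ−1)), yᵢ = Kᵢxᵢ:
  1: x = 0.195, y = 0.700
  2: x = 0.805, y = 0.300

x_2 = 0.805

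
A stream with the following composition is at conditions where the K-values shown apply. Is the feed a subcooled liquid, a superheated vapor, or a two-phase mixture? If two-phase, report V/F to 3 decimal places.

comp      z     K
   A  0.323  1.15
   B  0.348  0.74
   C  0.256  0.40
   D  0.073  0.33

subcooled liquid

ΣzᵢKᵢ = 0.755; Σzᵢ/Kᵢ = 1.612.
Since ΣzᵢKᵢ < 1 the mixture is below its bubble point — single liquid phase.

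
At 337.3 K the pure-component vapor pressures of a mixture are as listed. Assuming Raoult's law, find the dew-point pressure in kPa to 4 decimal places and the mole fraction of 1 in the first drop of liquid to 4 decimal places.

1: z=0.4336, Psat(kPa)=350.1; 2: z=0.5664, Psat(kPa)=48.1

At the dew point ψ → 1, so Σzᵢ/Kᵢ = 1 with Kᵢ = Pᵢˢᵃᵗ/P ⇒ 1/P = Σzᵢ/Pᵢˢᵃᵗ.
1/P = 0.4336/350.1 + 0.5664/48.1 = 0.0130140 ⇒ P = 76.8405 kPa
xᵢ = zᵢP/Pᵢˢᵃᵗ ⇒ x_1 = 0.4336·76.8405/350.1 = 0.0952

Pdew = 76.8405 kPa, x_1 = 0.0952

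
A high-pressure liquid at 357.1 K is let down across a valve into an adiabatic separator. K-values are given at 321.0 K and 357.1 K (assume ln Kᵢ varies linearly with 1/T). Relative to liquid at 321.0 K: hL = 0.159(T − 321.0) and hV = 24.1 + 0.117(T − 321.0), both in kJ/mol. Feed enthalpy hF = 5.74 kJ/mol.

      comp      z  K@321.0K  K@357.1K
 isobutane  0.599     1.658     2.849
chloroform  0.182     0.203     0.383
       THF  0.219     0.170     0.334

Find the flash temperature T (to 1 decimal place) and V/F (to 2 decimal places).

Adiabatic flash: solve Rachford–Rice at each trial T, then check hF = ψ·hV(T) + (1−ψ)·hL(T).
  T = 321.0 K: K = (1.658, 0.203, 0.170), RR gives ψ = 0.125, H_out = 3.024 kJ/mol
  T = 357.1 K: K = (2.849, 0.383, 0.334), RR gives ψ = 0.712, H_out = 21.830 kJ/mol
  T = 339.1 K: K = (2.207, 0.284, 0.243), RR gives ψ = 0.478, H_out = 14.043 kJ/mol
  T = 330.1 K: K = (1.922, 0.241, 0.204), RR gives ψ = 0.334, H_out = 9.366 kJ/mol
  T = 325.6 K: K = (1.788, 0.222, 0.187), RR gives ψ = 0.243, H_out = 6.529 kJ/mol
  T = 323.3 K: K = (1.722, 0.212, 0.178), RR gives ψ = 0.188, H_out = 4.872 kJ/mol
Linear interpolation between T = 323.3 (H_out = 4.872) and T = 325.6 (H_out = 6.529) on hF = 5.74 gives T ≈ 324.5 K, at which ψ = 0.22.

T = 324.5 K, V/F = 0.22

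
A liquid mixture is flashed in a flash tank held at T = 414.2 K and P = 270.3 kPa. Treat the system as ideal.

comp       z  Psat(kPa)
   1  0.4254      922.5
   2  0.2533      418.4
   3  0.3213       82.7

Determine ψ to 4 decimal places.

Raoult's law: Kᵢ = Pᵢˢᵃᵗ/P = Pᵢˢᵃᵗ/270.3.
  K_1 = 922.5/270.3 = 3.412875, K_2 = 418.4/270.3 = 1.547910, K_3 = 82.7/270.3 = 0.305956
Rachford–Rice: g(ψ) = Σ zᵢ(Kᵢ−1)/(1+ψ(Kᵢ−1)) = 0.
Feasibility: ΣzᵢKᵢ = 1.9422, Σzᵢ/Kᵢ = 1.3384 — both > 1, two phases present.
Newton–Raphson from ψ = 0.5:
  ψ = 0.5000: g = 0.23264, g' = -0.9186 → ψ = 0.7533
  ψ = 0.7533: g = -0.00475, g' = -1.0297 → ψ = 0.7486
Converged at ψ = 0.7486.

ψ = 0.7486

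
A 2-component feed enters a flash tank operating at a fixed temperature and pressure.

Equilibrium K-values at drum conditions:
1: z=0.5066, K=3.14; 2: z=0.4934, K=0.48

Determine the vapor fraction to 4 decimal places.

Binary case is linear: z₁(K₁−1)(1+ψ(K₂−1)) + z₂(K₂−1)(1+ψ(K₁−1)) = 0
⇒ ψ = [z₁(K₁−1)+z₂(K₂−1)] / [−(K₁−1)(K₂−1)] = 0.82756/1.11280 = 0.7437

ψ = 0.7437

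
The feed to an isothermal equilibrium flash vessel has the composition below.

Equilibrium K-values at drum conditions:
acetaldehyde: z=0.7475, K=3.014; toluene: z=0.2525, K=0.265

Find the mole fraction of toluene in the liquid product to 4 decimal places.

x_toluene = 0.7326

Rachford–Rice: g(V/F) = Σ zᵢ(Kᵢ−1)/(1+V/F(Kᵢ−1)) = 0.
g(0) = ΣzᵢKᵢ − 1 = 1.3199 and g(1) = 1 − Σzᵢ/Kᵢ = -0.2008, so a root lies in (0, 1).
Binary case is linear: z₁(K₁−1)(1+V/F(K₂−1)) + z₂(K₂−1)(1+V/F(K₁−1)) = 0
⇒ V/F = [z₁(K₁−1)+z₂(K₂−1)] / [−(K₁−1)(K₂−1)] = 1.31988/1.48029 = 0.8916
Compositions from xᵢ = zᵢ/(1+V/F(Kᵢ−1)), yᵢ = Kᵢxᵢ:
  acetaldehyde: x = 0.2674, y = 0.8059
  toluene: x = 0.7326, y = 0.1941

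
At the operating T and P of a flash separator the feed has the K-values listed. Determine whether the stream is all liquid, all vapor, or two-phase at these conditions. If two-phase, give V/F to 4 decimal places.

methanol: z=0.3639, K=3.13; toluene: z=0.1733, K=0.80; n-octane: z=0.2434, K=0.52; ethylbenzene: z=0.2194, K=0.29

two-phase, V/F = 0.4238

ΣzᵢKᵢ = 1.4678; Σzᵢ/Kᵢ = 1.5575.
Both exceed 1, so a two-phase solution exists.
Rachford–Rice: g(ψ) = Σ zᵢ(Kᵢ−1)/(1+ψ(Kᵢ−1)) = 0.
Newton–Raphson from ψ = 0.5:
  ψ = 0.5000: g = -0.05839, g' = -0.7587 → ψ = 0.4230
  ψ = 0.4230: g = 0.00061, g' = -0.7793 → ψ = 0.4238
Converged at ψ = 0.4238.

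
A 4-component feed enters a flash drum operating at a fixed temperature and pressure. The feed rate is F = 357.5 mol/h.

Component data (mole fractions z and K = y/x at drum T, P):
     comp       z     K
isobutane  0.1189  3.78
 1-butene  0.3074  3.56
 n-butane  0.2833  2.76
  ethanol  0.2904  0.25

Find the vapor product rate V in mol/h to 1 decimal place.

Iterate (Newton) starting at β = 0.59:
  β = 0.5900: g = 0.29260, g' = -1.1883 → β = 0.8362
  β = 0.8362: g = -0.03251, g' = -1.6062 → β = 0.8160
  β = 0.8160: g = -0.00079, g' = -1.5301 → β = 0.8155
Converged at β = 0.8155.
Then V = β·F = 0.8155·357.5 = 291.5 mol/h and L = F − V = 66.0 mol/h.

V = 291.5 mol/h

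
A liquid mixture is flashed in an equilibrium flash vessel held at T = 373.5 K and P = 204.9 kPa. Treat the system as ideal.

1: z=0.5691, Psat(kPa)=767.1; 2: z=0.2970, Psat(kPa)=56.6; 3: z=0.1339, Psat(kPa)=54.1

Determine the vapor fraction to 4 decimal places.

ψ = 0.6251

Raoult's law: Kᵢ = Pᵢˢᵃᵗ/P = Pᵢˢᵃᵗ/204.9.
  K_1 = 767.1/204.9 = 3.743777, K_2 = 56.6/204.9 = 0.276232, K_3 = 54.1/204.9 = 0.264031
Newton iteration, ψ⁰ = 0.49:
  ψ = 0.4900: g = 0.17882, g' = -1.3305 → ψ = 0.6244
  ψ = 0.6244: g = 0.00096, g' = -1.3482 → ψ = 0.6251
Converged at ψ = 0.6251.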